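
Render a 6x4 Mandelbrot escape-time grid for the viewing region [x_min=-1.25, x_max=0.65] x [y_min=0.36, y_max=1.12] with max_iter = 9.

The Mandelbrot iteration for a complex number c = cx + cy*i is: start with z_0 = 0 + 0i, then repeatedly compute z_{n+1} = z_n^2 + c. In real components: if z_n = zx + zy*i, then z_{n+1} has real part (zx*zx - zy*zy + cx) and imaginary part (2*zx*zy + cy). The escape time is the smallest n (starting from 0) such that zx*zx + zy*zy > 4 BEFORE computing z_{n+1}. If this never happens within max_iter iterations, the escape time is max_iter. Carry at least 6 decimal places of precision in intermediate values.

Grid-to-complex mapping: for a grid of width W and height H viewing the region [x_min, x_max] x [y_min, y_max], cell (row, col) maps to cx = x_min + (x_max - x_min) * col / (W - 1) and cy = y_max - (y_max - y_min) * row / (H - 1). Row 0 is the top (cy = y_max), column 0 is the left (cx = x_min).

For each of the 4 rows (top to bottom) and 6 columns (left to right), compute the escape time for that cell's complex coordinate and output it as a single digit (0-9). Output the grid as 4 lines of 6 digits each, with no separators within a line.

Answer: 333532
335942
359993
979993

Derivation:
(row=0, col=0): c = -1.2500 + 1.1200i → escape time 3
(row=0, col=1): c = -0.8700 + 1.1200i → escape time 3
(row=0, col=2): c = -0.4900 + 1.1200i → escape time 3
(row=0, col=3): c = -0.1100 + 1.1200i → escape time 5
(row=0, col=4): c = 0.2700 + 1.1200i → escape time 3
(row=0, col=5): c = 0.6500 + 1.1200i → escape time 2
(row=1, col=0): c = -1.2500 + 0.8667i → escape time 3
(row=1, col=1): c = -0.8700 + 0.8667i → escape time 3
(row=1, col=2): c = -0.4900 + 0.8667i → escape time 5
(row=1, col=3): c = -0.1100 + 0.8667i → escape time 9
(row=1, col=4): c = 0.2700 + 0.8667i → escape time 4
(row=1, col=5): c = 0.6500 + 0.8667i → escape time 2
(row=2, col=0): c = -1.2500 + 0.6133i → escape time 3
(row=2, col=1): c = -0.8700 + 0.6133i → escape time 5
(row=2, col=2): c = -0.4900 + 0.6133i → escape time 9
(row=2, col=3): c = -0.1100 + 0.6133i → escape time 9
(row=2, col=4): c = 0.2700 + 0.6133i → escape time 9
(row=2, col=5): c = 0.6500 + 0.6133i → escape time 3
(row=3, col=0): c = -1.2500 + 0.3600i → escape time 9
(row=3, col=1): c = -0.8700 + 0.3600i → escape time 7
(row=3, col=2): c = -0.4900 + 0.3600i → escape time 9
(row=3, col=3): c = -0.1100 + 0.3600i → escape time 9
(row=3, col=4): c = 0.2700 + 0.3600i → escape time 9
(row=3, col=5): c = 0.6500 + 0.3600i → escape time 3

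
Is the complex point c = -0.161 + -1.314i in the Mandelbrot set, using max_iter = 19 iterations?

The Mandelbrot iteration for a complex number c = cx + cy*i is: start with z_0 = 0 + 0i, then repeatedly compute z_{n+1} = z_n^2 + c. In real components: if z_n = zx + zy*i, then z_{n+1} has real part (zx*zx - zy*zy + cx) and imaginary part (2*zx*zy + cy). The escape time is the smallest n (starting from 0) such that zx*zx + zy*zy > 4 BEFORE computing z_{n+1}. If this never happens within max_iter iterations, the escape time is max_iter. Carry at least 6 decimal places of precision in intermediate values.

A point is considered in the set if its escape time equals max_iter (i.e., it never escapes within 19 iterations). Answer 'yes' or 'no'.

Answer: no

Derivation:
z_0 = 0 + 0i, c = -0.1610 + -1.3140i
Iter 1: z = -0.1610 + -1.3140i, |z|^2 = 1.7525
Iter 2: z = -1.8617 + -0.8909i, |z|^2 = 4.2595
Escaped at iteration 2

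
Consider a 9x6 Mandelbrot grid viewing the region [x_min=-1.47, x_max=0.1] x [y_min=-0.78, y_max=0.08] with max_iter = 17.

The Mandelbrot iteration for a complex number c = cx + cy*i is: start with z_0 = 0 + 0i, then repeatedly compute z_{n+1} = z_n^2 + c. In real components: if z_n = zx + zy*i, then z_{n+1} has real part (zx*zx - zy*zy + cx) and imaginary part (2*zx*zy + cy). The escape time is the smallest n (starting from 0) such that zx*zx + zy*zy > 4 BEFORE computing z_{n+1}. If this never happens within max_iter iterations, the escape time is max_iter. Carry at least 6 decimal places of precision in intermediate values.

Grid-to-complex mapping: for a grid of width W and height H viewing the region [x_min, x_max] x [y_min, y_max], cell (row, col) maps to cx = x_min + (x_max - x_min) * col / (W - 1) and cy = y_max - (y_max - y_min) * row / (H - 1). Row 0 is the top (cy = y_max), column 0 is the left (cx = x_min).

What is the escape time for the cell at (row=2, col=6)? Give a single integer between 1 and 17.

z_0 = 0 + 0i, c = -0.2925 + -0.2640i
Iter 1: z = -0.2925 + -0.2640i, |z|^2 = 0.1553
Iter 2: z = -0.2766 + -0.1096i, |z|^2 = 0.0885
Iter 3: z = -0.2280 + -0.2034i, |z|^2 = 0.0933
Iter 4: z = -0.2819 + -0.1713i, |z|^2 = 0.1088
Iter 5: z = -0.2424 + -0.1674i, |z|^2 = 0.0868
Iter 6: z = -0.2618 + -0.1828i, |z|^2 = 0.1020
Iter 7: z = -0.2574 + -0.1683i, |z|^2 = 0.0946
Iter 8: z = -0.2546 + -0.1774i, |z|^2 = 0.0963
Iter 9: z = -0.2592 + -0.1737i, |z|^2 = 0.0973
Iter 10: z = -0.2555 + -0.1740i, |z|^2 = 0.0955
Iter 11: z = -0.2575 + -0.1751i, |z|^2 = 0.0970
Iter 12: z = -0.2569 + -0.1738i, |z|^2 = 0.0962
Iter 13: z = -0.2567 + -0.1747i, |z|^2 = 0.0964
Iter 14: z = -0.2571 + -0.1743i, |z|^2 = 0.0965
Iter 15: z = -0.2568 + -0.1744i, |z|^2 = 0.0963
Iter 16: z = -0.2570 + -0.1744i, |z|^2 = 0.0965

Answer: 17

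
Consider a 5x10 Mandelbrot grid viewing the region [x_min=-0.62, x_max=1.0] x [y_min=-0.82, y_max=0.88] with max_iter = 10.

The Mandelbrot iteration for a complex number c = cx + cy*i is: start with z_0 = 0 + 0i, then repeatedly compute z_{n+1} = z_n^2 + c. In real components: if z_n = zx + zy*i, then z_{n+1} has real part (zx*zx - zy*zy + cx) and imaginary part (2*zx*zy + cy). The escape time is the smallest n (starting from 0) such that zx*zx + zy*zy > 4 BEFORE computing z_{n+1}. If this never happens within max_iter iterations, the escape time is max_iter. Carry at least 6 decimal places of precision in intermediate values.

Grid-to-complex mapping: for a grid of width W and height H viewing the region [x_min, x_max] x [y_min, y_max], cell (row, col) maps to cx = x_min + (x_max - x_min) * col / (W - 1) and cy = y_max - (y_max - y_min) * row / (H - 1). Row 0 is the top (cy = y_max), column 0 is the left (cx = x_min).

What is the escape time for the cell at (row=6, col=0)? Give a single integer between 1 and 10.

z_0 = 0 + 0i, c = -0.6200 + -0.2533i
Iter 1: z = -0.6200 + -0.2533i, |z|^2 = 0.4486
Iter 2: z = -0.2998 + 0.0608i, |z|^2 = 0.0936
Iter 3: z = -0.5338 + -0.2898i, |z|^2 = 0.3690
Iter 4: z = -0.4190 + 0.0561i, |z|^2 = 0.1787
Iter 5: z = -0.4476 + -0.3003i, |z|^2 = 0.2905
Iter 6: z = -0.5099 + 0.0155i, |z|^2 = 0.2602
Iter 7: z = -0.3603 + -0.2691i, |z|^2 = 0.2022
Iter 8: z = -0.5626 + -0.0594i, |z|^2 = 0.3201
Iter 9: z = -0.3070 + -0.1865i, |z|^2 = 0.1290

Answer: 10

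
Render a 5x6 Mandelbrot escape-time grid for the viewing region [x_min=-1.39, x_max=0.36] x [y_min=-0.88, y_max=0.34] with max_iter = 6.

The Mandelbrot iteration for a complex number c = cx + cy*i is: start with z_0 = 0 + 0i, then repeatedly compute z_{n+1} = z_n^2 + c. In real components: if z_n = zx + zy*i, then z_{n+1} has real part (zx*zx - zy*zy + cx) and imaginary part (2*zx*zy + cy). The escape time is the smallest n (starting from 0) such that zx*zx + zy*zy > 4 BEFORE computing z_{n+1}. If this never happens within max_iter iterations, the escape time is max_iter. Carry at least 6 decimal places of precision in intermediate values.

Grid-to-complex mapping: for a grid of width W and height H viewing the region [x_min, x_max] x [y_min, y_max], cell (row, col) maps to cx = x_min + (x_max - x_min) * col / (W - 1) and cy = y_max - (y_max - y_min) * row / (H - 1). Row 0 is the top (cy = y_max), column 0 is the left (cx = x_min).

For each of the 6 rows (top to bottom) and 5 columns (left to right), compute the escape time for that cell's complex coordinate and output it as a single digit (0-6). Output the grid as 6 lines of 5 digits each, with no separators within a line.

Answer: 56666
66666
66666
56666
34666
33464

Derivation:
(row=0, col=0): c = -1.3900 + 0.3400i → escape time 5
(row=0, col=1): c = -0.9525 + 0.3400i → escape time 6
(row=0, col=2): c = -0.5150 + 0.3400i → escape time 6
(row=0, col=3): c = -0.0775 + 0.3400i → escape time 6
(row=0, col=4): c = 0.3600 + 0.3400i → escape time 6
(row=1, col=0): c = -1.3900 + 0.0960i → escape time 6
(row=1, col=1): c = -0.9525 + 0.0960i → escape time 6
(row=1, col=2): c = -0.5150 + 0.0960i → escape time 6
(row=1, col=3): c = -0.0775 + 0.0960i → escape time 6
(row=1, col=4): c = 0.3600 + 0.0960i → escape time 6
(row=2, col=0): c = -1.3900 + -0.1480i → escape time 6
(row=2, col=1): c = -0.9525 + -0.1480i → escape time 6
(row=2, col=2): c = -0.5150 + -0.1480i → escape time 6
(row=2, col=3): c = -0.0775 + -0.1480i → escape time 6
(row=2, col=4): c = 0.3600 + -0.1480i → escape time 6
(row=3, col=0): c = -1.3900 + -0.3920i → escape time 5
(row=3, col=1): c = -0.9525 + -0.3920i → escape time 6
(row=3, col=2): c = -0.5150 + -0.3920i → escape time 6
(row=3, col=3): c = -0.0775 + -0.3920i → escape time 6
(row=3, col=4): c = 0.3600 + -0.3920i → escape time 6
(row=4, col=0): c = -1.3900 + -0.6360i → escape time 3
(row=4, col=1): c = -0.9525 + -0.6360i → escape time 4
(row=4, col=2): c = -0.5150 + -0.6360i → escape time 6
(row=4, col=3): c = -0.0775 + -0.6360i → escape time 6
(row=4, col=4): c = 0.3600 + -0.6360i → escape time 6
(row=5, col=0): c = -1.3900 + -0.8800i → escape time 3
(row=5, col=1): c = -0.9525 + -0.8800i → escape time 3
(row=5, col=2): c = -0.5150 + -0.8800i → escape time 4
(row=5, col=3): c = -0.0775 + -0.8800i → escape time 6
(row=5, col=4): c = 0.3600 + -0.8800i → escape time 4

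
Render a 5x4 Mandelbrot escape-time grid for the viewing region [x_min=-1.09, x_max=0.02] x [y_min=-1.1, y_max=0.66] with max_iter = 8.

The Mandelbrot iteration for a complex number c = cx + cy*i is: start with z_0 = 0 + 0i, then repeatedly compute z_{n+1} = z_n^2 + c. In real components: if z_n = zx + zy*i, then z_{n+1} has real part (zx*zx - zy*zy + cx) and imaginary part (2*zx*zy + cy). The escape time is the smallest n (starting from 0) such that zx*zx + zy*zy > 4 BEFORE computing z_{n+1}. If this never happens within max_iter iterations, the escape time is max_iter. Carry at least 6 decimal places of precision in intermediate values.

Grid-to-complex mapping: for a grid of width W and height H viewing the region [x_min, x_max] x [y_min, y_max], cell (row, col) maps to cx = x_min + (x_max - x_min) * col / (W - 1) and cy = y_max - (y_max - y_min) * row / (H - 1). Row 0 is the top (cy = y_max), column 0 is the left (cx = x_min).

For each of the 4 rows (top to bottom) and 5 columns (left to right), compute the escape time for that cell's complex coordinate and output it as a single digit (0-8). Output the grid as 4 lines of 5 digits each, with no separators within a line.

(row=0, col=0): c = -1.0900 + 0.6600i → escape time 4
(row=0, col=1): c = -0.8125 + 0.6600i → escape time 5
(row=0, col=2): c = -0.5350 + 0.6600i → escape time 8
(row=0, col=3): c = -0.2575 + 0.6600i → escape time 8
(row=0, col=4): c = 0.0200 + 0.6600i → escape time 8
(row=1, col=0): c = -1.0900 + 0.0733i → escape time 8
(row=1, col=1): c = -0.8125 + 0.0733i → escape time 8
(row=1, col=2): c = -0.5350 + 0.0733i → escape time 8
(row=1, col=3): c = -0.2575 + 0.0733i → escape time 8
(row=1, col=4): c = 0.0200 + 0.0733i → escape time 8
(row=2, col=0): c = -1.0900 + -0.5133i → escape time 5
(row=2, col=1): c = -0.8125 + -0.5133i → escape time 6
(row=2, col=2): c = -0.5350 + -0.5133i → escape time 8
(row=2, col=3): c = -0.2575 + -0.5133i → escape time 8
(row=2, col=4): c = 0.0200 + -0.5133i → escape time 8
(row=3, col=0): c = -1.0900 + -1.1000i → escape time 3
(row=3, col=1): c = -0.8125 + -1.1000i → escape time 3
(row=3, col=2): c = -0.5350 + -1.1000i → escape time 3
(row=3, col=3): c = -0.2575 + -1.1000i → escape time 5
(row=3, col=4): c = 0.0200 + -1.1000i → escape time 4

Answer: 45888
88888
56888
33354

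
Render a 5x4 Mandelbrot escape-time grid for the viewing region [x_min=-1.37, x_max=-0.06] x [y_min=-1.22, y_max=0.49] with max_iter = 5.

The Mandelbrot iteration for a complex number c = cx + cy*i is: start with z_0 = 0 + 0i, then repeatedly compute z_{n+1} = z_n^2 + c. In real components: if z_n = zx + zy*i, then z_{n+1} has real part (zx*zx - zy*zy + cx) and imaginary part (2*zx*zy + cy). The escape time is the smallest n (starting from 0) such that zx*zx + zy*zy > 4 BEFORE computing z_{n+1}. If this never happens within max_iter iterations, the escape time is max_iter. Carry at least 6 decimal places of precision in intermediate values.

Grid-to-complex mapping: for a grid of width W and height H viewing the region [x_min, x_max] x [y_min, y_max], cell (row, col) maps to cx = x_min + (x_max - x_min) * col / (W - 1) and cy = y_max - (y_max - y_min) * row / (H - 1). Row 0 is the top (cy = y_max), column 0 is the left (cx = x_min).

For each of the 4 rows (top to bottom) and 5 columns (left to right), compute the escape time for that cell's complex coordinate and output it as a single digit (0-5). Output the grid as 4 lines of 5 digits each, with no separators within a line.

Answer: 35555
55555
34555
23333

Derivation:
(row=0, col=0): c = -1.3700 + 0.4900i → escape time 3
(row=0, col=1): c = -1.0425 + 0.4900i → escape time 5
(row=0, col=2): c = -0.7150 + 0.4900i → escape time 5
(row=0, col=3): c = -0.3875 + 0.4900i → escape time 5
(row=0, col=4): c = -0.0600 + 0.4900i → escape time 5
(row=1, col=0): c = -1.3700 + -0.0800i → escape time 5
(row=1, col=1): c = -1.0425 + -0.0800i → escape time 5
(row=1, col=2): c = -0.7150 + -0.0800i → escape time 5
(row=1, col=3): c = -0.3875 + -0.0800i → escape time 5
(row=1, col=4): c = -0.0600 + -0.0800i → escape time 5
(row=2, col=0): c = -1.3700 + -0.6500i → escape time 3
(row=2, col=1): c = -1.0425 + -0.6500i → escape time 4
(row=2, col=2): c = -0.7150 + -0.6500i → escape time 5
(row=2, col=3): c = -0.3875 + -0.6500i → escape time 5
(row=2, col=4): c = -0.0600 + -0.6500i → escape time 5
(row=3, col=0): c = -1.3700 + -1.2200i → escape time 2
(row=3, col=1): c = -1.0425 + -1.2200i → escape time 3
(row=3, col=2): c = -0.7150 + -1.2200i → escape time 3
(row=3, col=3): c = -0.3875 + -1.2200i → escape time 3
(row=3, col=4): c = -0.0600 + -1.2200i → escape time 3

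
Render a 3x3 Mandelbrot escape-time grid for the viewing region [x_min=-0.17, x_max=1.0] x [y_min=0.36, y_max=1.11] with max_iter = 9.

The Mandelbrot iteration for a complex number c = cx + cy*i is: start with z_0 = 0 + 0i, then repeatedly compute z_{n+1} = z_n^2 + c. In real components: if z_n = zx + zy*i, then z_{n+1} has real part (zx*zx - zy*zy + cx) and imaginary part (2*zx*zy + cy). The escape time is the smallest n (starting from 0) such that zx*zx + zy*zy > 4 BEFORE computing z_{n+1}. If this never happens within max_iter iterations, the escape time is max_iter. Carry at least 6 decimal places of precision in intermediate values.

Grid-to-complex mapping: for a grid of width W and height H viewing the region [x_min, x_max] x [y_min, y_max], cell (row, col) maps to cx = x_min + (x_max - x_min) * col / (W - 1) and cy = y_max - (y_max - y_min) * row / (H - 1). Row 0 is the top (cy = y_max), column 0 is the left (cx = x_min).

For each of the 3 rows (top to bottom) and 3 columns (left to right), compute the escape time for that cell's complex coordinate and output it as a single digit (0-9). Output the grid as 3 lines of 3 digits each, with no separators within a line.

Answer: 822
942
992

Derivation:
(row=0, col=0): c = -0.1700 + 1.1100i → escape time 8
(row=0, col=1): c = 0.4150 + 1.1100i → escape time 2
(row=0, col=2): c = 1.0000 + 1.1100i → escape time 2
(row=1, col=0): c = -0.1700 + 0.7350i → escape time 9
(row=1, col=1): c = 0.4150 + 0.7350i → escape time 4
(row=1, col=2): c = 1.0000 + 0.7350i → escape time 2
(row=2, col=0): c = -0.1700 + 0.3600i → escape time 9
(row=2, col=1): c = 0.4150 + 0.3600i → escape time 9
(row=2, col=2): c = 1.0000 + 0.3600i → escape time 2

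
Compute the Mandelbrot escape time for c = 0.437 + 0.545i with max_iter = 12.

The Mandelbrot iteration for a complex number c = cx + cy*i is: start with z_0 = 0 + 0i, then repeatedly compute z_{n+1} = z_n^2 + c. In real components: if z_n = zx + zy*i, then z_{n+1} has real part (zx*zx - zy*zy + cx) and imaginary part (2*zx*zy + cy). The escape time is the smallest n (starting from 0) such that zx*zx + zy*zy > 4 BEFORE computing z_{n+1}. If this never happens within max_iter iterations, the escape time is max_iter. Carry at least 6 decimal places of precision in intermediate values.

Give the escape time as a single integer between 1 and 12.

Answer: 6

Derivation:
z_0 = 0 + 0i, c = 0.4370 + 0.5450i
Iter 1: z = 0.4370 + 0.5450i, |z|^2 = 0.4880
Iter 2: z = 0.3309 + 1.0213i, |z|^2 = 1.1526
Iter 3: z = -0.4966 + 1.2210i, |z|^2 = 1.7375
Iter 4: z = -0.8073 + -0.6677i, |z|^2 = 1.0975
Iter 5: z = 0.6429 + 1.6230i, |z|^2 = 3.0473
Iter 6: z = -1.7838 + 2.6317i, |z|^2 = 10.1077
Escaped at iteration 6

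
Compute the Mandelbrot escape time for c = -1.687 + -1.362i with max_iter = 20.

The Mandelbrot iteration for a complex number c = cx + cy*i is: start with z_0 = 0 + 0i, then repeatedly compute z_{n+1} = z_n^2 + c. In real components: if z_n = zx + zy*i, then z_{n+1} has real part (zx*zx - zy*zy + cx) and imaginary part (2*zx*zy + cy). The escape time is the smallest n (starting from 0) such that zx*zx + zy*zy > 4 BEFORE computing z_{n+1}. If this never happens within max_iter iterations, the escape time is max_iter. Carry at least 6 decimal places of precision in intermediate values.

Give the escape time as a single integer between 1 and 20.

z_0 = 0 + 0i, c = -1.6870 + -1.3620i
Iter 1: z = -1.6870 + -1.3620i, |z|^2 = 4.7010
Escaped at iteration 1

Answer: 1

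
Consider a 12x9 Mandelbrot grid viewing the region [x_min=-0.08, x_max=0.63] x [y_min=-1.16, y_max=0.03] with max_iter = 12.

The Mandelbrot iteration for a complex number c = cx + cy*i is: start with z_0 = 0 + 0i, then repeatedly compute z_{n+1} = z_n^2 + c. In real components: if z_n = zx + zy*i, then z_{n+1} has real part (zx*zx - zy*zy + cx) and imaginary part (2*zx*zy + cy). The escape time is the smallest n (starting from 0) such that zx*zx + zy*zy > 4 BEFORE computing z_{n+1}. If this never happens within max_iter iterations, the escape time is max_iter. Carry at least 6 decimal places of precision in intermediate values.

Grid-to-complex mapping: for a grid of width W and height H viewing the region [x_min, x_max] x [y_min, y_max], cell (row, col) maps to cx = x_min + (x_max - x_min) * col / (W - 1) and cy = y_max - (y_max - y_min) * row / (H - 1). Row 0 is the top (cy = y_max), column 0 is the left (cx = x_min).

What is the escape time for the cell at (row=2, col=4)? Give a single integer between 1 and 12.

Answer: 12

Derivation:
z_0 = 0 + 0i, c = 0.1782 + -0.2675i
Iter 1: z = 0.1782 + -0.2675i, |z|^2 = 0.1033
Iter 2: z = 0.1384 + -0.3628i, |z|^2 = 0.1508
Iter 3: z = 0.0657 + -0.3679i, |z|^2 = 0.1397
Iter 4: z = 0.0471 + -0.3158i, |z|^2 = 0.1020
Iter 5: z = 0.0807 + -0.2973i, |z|^2 = 0.0949
Iter 6: z = 0.0963 + -0.3155i, |z|^2 = 0.1088
Iter 7: z = 0.0879 + -0.3283i, |z|^2 = 0.1155
Iter 8: z = 0.0782 + -0.3252i, |z|^2 = 0.1119
Iter 9: z = 0.0785 + -0.3183i, |z|^2 = 0.1075
Iter 10: z = 0.0830 + -0.3175i, |z|^2 = 0.1077
Iter 11: z = 0.0843 + -0.3202i, |z|^2 = 0.1096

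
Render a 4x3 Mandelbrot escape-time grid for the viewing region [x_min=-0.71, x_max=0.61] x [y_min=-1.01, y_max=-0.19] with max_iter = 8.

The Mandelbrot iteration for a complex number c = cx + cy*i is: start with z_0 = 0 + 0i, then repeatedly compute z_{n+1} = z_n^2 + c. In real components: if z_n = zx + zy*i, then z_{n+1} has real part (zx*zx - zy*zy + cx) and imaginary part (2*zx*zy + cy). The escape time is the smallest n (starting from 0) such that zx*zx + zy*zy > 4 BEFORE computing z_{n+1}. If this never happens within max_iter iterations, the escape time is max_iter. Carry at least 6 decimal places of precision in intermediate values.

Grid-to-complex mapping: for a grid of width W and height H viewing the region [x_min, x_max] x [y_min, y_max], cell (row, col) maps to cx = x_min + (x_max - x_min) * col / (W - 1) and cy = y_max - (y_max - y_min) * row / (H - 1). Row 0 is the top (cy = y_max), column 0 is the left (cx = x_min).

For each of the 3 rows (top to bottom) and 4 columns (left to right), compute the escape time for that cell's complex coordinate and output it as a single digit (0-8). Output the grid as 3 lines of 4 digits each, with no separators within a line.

(row=0, col=0): c = -0.7100 + -0.1900i → escape time 8
(row=0, col=1): c = -0.2700 + -0.1900i → escape time 8
(row=0, col=2): c = 0.1700 + -0.1900i → escape time 8
(row=0, col=3): c = 0.6100 + -0.1900i → escape time 4
(row=1, col=0): c = -0.7100 + -0.6000i → escape time 6
(row=1, col=1): c = -0.2700 + -0.6000i → escape time 8
(row=1, col=2): c = 0.1700 + -0.6000i → escape time 8
(row=1, col=3): c = 0.6100 + -0.6000i → escape time 3
(row=2, col=0): c = -0.7100 + -1.0100i → escape time 3
(row=2, col=1): c = -0.2700 + -1.0100i → escape time 5
(row=2, col=2): c = 0.1700 + -1.0100i → escape time 4
(row=2, col=3): c = 0.6100 + -1.0100i → escape time 2

Answer: 8884
6883
3542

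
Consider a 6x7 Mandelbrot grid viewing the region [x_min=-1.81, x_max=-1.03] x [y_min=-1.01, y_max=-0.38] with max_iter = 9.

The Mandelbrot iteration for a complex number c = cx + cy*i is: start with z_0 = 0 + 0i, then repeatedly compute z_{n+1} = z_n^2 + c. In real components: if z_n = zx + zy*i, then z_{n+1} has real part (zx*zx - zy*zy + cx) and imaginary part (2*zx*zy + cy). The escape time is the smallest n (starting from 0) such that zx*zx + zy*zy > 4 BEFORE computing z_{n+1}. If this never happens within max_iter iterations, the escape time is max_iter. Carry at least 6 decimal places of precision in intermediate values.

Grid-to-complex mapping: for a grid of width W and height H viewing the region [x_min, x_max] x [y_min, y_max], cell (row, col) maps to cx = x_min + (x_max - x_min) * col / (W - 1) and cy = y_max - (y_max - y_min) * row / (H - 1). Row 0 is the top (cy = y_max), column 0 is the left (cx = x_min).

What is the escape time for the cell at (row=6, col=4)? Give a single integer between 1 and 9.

z_0 = 0 + 0i, c = -1.1860 + -1.0100i
Iter 1: z = -1.1860 + -1.0100i, |z|^2 = 2.4267
Iter 2: z = -0.7995 + 1.3857i, |z|^2 = 2.5594
Iter 3: z = -2.4670 + -3.2258i, |z|^2 = 16.4918
Escaped at iteration 3

Answer: 3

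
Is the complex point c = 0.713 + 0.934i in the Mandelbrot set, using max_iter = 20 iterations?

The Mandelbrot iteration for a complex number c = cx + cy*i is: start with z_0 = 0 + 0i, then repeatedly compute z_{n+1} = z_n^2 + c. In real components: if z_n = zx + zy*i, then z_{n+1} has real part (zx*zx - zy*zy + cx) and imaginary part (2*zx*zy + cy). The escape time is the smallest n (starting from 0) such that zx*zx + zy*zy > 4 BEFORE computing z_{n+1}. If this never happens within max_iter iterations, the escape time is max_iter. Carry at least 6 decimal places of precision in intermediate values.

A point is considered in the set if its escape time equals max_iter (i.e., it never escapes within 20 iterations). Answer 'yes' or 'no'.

z_0 = 0 + 0i, c = 0.7130 + 0.9340i
Iter 1: z = 0.7130 + 0.9340i, |z|^2 = 1.3807
Iter 2: z = 0.3490 + 2.2659i, |z|^2 = 5.2560
Escaped at iteration 2

Answer: no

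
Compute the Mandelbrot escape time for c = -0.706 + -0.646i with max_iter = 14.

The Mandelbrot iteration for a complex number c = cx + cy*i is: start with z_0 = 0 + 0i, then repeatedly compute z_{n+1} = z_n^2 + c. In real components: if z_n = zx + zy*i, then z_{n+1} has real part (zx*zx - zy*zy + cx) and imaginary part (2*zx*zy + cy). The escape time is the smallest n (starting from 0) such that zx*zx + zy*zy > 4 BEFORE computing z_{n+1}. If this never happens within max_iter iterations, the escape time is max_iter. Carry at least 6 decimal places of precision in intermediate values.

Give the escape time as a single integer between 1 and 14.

Answer: 6

Derivation:
z_0 = 0 + 0i, c = -0.7060 + -0.6460i
Iter 1: z = -0.7060 + -0.6460i, |z|^2 = 0.9158
Iter 2: z = -0.6249 + 0.2662i, |z|^2 = 0.4613
Iter 3: z = -0.3864 + -0.9786i, |z|^2 = 1.1070
Iter 4: z = -1.5144 + 0.1102i, |z|^2 = 2.3057
Iter 5: z = 1.5754 + -0.9798i, |z|^2 = 3.4418
Iter 6: z = 0.8158 + -3.7331i, |z|^2 = 14.6015
Escaped at iteration 6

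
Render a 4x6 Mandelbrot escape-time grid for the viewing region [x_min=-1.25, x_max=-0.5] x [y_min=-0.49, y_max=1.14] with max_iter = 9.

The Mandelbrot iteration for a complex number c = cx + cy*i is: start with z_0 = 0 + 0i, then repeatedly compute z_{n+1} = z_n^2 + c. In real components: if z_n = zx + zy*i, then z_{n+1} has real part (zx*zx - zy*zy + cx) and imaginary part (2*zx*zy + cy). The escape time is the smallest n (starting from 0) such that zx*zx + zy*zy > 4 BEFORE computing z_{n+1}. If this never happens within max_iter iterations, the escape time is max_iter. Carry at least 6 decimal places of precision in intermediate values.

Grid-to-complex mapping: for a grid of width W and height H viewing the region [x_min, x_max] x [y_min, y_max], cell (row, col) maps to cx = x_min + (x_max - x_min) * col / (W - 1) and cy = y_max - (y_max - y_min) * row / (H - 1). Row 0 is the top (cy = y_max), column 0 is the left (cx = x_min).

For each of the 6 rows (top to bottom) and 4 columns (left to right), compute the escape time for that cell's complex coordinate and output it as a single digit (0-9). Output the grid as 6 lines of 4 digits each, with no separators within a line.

(row=0, col=0): c = -1.2500 + 1.1400i → escape time 3
(row=0, col=1): c = -1.0000 + 1.1400i → escape time 3
(row=0, col=2): c = -0.7500 + 1.1400i → escape time 3
(row=0, col=3): c = -0.5000 + 1.1400i → escape time 3
(row=1, col=0): c = -1.2500 + 0.8140i → escape time 3
(row=1, col=1): c = -1.0000 + 0.8140i → escape time 3
(row=1, col=2): c = -0.7500 + 0.8140i → escape time 4
(row=1, col=3): c = -0.5000 + 0.8140i → escape time 5
(row=2, col=0): c = -1.2500 + 0.4880i → escape time 5
(row=2, col=1): c = -1.0000 + 0.4880i → escape time 5
(row=2, col=2): c = -0.7500 + 0.4880i → escape time 6
(row=2, col=3): c = -0.5000 + 0.4880i → escape time 9
(row=3, col=0): c = -1.2500 + 0.1620i → escape time 9
(row=3, col=1): c = -1.0000 + 0.1620i → escape time 9
(row=3, col=2): c = -0.7500 + 0.1620i → escape time 9
(row=3, col=3): c = -0.5000 + 0.1620i → escape time 9
(row=4, col=0): c = -1.2500 + -0.1640i → escape time 9
(row=4, col=1): c = -1.0000 + -0.1640i → escape time 9
(row=4, col=2): c = -0.7500 + -0.1640i → escape time 9
(row=4, col=3): c = -0.5000 + -0.1640i → escape time 9
(row=5, col=0): c = -1.2500 + -0.4900i → escape time 5
(row=5, col=1): c = -1.0000 + -0.4900i → escape time 5
(row=5, col=2): c = -0.7500 + -0.4900i → escape time 6
(row=5, col=3): c = -0.5000 + -0.4900i → escape time 9

Answer: 3333
3345
5569
9999
9999
5569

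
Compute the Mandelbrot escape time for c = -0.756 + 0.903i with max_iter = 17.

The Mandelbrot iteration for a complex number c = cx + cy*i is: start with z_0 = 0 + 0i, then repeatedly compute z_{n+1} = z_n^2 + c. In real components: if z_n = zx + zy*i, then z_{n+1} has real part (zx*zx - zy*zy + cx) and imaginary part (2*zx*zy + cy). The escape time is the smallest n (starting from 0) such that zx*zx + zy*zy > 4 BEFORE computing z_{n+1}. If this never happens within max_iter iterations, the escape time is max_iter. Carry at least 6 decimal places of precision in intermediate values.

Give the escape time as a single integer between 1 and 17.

z_0 = 0 + 0i, c = -0.7560 + 0.9030i
Iter 1: z = -0.7560 + 0.9030i, |z|^2 = 1.3869
Iter 2: z = -0.9999 + -0.4623i, |z|^2 = 1.2135
Iter 3: z = 0.0300 + 1.8276i, |z|^2 = 3.3409
Iter 4: z = -4.0951 + 1.0126i, |z|^2 = 17.7949
Escaped at iteration 4

Answer: 4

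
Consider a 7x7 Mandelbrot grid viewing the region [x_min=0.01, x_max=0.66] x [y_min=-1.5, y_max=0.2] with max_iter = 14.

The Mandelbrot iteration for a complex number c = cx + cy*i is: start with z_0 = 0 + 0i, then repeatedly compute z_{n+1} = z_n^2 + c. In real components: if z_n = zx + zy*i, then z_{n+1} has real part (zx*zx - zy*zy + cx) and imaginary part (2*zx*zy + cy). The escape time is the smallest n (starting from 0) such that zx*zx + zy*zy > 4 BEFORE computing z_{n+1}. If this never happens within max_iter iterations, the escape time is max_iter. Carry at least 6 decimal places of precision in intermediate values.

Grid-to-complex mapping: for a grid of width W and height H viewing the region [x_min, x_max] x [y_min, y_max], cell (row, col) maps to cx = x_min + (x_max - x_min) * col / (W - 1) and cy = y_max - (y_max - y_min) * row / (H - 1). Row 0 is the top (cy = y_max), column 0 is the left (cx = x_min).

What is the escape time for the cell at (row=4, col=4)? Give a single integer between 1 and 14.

Answer: 3

Derivation:
z_0 = 0 + 0i, c = 0.4433 + -0.9333i
Iter 1: z = 0.4433 + -0.9333i, |z|^2 = 1.0677
Iter 2: z = -0.2312 + -1.7609i, |z|^2 = 3.1542
Iter 3: z = -2.6039 + -0.1190i, |z|^2 = 6.7946
Escaped at iteration 3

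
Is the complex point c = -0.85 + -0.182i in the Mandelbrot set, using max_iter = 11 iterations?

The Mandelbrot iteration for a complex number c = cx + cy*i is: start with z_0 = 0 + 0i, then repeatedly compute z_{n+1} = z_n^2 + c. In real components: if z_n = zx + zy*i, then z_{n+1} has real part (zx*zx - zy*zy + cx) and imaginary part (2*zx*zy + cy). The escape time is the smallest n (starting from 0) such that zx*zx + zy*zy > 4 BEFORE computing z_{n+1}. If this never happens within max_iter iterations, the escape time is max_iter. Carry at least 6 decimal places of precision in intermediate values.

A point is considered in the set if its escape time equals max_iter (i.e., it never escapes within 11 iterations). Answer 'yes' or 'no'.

Answer: yes

Derivation:
z_0 = 0 + 0i, c = -0.8500 + -0.1820i
Iter 1: z = -0.8500 + -0.1820i, |z|^2 = 0.7556
Iter 2: z = -0.1606 + 0.1274i, |z|^2 = 0.0420
Iter 3: z = -0.8404 + -0.2229i, |z|^2 = 0.7560
Iter 4: z = -0.1934 + 0.1927i, |z|^2 = 0.0745
Iter 5: z = -0.8497 + -0.2565i, |z|^2 = 0.7879
Iter 6: z = -0.1937 + 0.2540i, |z|^2 = 0.1020
Iter 7: z = -0.8770 + -0.2804i, |z|^2 = 0.8477
Iter 8: z = -0.1596 + 0.3098i, |z|^2 = 0.1214
Iter 9: z = -0.9205 + -0.2809i, |z|^2 = 0.9263
Iter 10: z = -0.0815 + 0.3351i, |z|^2 = 0.1189
Did not escape in 11 iterations → in set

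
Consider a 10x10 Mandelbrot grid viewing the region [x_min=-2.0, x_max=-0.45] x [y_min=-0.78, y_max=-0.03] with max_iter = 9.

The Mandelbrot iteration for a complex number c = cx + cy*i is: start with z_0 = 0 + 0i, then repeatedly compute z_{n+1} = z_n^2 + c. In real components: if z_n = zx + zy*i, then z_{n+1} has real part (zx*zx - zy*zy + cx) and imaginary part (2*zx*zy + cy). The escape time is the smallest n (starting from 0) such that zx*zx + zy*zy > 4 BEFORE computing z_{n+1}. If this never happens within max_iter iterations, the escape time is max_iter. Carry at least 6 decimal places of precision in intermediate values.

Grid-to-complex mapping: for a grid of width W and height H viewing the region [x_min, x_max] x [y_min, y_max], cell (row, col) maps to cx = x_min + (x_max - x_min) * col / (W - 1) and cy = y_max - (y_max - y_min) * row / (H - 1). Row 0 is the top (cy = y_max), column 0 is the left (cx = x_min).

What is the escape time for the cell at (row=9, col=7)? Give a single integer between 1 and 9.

z_0 = 0 + 0i, c = -0.7944 + -0.7800i
Iter 1: z = -0.7944 + -0.7800i, |z|^2 = 1.2395
Iter 2: z = -0.7717 + 0.4593i, |z|^2 = 0.8065
Iter 3: z = -0.4099 + -1.4889i, |z|^2 = 2.3850
Iter 4: z = -2.8434 + 0.4407i, |z|^2 = 8.2788
Escaped at iteration 4

Answer: 4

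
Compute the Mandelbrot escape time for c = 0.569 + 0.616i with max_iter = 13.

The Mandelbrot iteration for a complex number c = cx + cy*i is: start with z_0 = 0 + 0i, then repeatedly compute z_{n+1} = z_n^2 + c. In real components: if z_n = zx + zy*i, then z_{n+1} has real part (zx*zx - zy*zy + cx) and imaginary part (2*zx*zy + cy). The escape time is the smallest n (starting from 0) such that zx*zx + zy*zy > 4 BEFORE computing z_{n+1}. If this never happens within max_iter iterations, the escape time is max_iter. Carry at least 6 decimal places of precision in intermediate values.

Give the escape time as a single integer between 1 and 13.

Answer: 3

Derivation:
z_0 = 0 + 0i, c = 0.5690 + 0.6160i
Iter 1: z = 0.5690 + 0.6160i, |z|^2 = 0.7032
Iter 2: z = 0.5133 + 1.3170i, |z|^2 = 1.9980
Iter 3: z = -0.9020 + 1.9681i, |z|^2 = 4.6869
Escaped at iteration 3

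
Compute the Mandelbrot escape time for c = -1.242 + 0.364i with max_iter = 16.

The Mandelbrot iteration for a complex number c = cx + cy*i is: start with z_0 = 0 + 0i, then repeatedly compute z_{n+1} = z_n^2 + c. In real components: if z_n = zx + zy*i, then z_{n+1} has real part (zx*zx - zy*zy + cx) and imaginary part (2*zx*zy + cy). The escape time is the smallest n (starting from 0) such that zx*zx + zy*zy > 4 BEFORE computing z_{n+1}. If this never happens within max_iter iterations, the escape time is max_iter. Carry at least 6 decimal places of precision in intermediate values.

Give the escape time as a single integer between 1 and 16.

Answer: 11

Derivation:
z_0 = 0 + 0i, c = -1.2420 + 0.3640i
Iter 1: z = -1.2420 + 0.3640i, |z|^2 = 1.6751
Iter 2: z = 0.1681 + -0.5402i, |z|^2 = 0.3200
Iter 3: z = -1.5055 + 0.1824i, |z|^2 = 2.2999
Iter 4: z = 0.9914 + -0.1853i, |z|^2 = 1.0172
Iter 5: z = -0.2935 + -0.0034i, |z|^2 = 0.0862
Iter 6: z = -1.1559 + 0.3660i, |z|^2 = 1.4700
Iter 7: z = -0.0399 + -0.4821i, |z|^2 = 0.2340
Iter 8: z = -1.4728 + 0.4025i, |z|^2 = 2.3312
Iter 9: z = 0.7652 + -0.8216i, |z|^2 = 1.2606
Iter 10: z = -1.3315 + -0.8935i, |z|^2 = 2.5712
Iter 11: z = -0.2674 + 2.7433i, |z|^2 = 7.5972
Escaped at iteration 11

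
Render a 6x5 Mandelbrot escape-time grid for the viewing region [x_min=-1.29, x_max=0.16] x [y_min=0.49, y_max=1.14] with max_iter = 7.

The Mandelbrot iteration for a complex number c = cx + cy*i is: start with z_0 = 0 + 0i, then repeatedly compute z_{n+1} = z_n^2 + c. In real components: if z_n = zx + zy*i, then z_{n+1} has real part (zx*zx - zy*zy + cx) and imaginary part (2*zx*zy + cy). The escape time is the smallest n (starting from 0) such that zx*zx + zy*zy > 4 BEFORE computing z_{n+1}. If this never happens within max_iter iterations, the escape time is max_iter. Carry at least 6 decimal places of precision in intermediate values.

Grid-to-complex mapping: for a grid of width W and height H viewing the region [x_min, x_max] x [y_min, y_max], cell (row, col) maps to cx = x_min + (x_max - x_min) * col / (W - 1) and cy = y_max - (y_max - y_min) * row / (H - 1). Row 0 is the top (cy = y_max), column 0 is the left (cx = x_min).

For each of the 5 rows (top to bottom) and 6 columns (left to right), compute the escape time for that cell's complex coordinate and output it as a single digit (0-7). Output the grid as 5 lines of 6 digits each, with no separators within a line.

Answer: 233353
334474
334675
346777
457777

Derivation:
(row=0, col=0): c = -1.2900 + 1.1400i → escape time 2
(row=0, col=1): c = -1.0000 + 1.1400i → escape time 3
(row=0, col=2): c = -0.7100 + 1.1400i → escape time 3
(row=0, col=3): c = -0.4200 + 1.1400i → escape time 3
(row=0, col=4): c = -0.1300 + 1.1400i → escape time 5
(row=0, col=5): c = 0.1600 + 1.1400i → escape time 3
(row=1, col=0): c = -1.2900 + 0.9775i → escape time 3
(row=1, col=1): c = -1.0000 + 0.9775i → escape time 3
(row=1, col=2): c = -0.7100 + 0.9775i → escape time 4
(row=1, col=3): c = -0.4200 + 0.9775i → escape time 4
(row=1, col=4): c = -0.1300 + 0.9775i → escape time 7
(row=1, col=5): c = 0.1600 + 0.9775i → escape time 4
(row=2, col=0): c = -1.2900 + 0.8150i → escape time 3
(row=2, col=1): c = -1.0000 + 0.8150i → escape time 3
(row=2, col=2): c = -0.7100 + 0.8150i → escape time 4
(row=2, col=3): c = -0.4200 + 0.8150i → escape time 6
(row=2, col=4): c = -0.1300 + 0.8150i → escape time 7
(row=2, col=5): c = 0.1600 + 0.8150i → escape time 5
(row=3, col=0): c = -1.2900 + 0.6525i → escape time 3
(row=3, col=1): c = -1.0000 + 0.6525i → escape time 4
(row=3, col=2): c = -0.7100 + 0.6525i → escape time 6
(row=3, col=3): c = -0.4200 + 0.6525i → escape time 7
(row=3, col=4): c = -0.1300 + 0.6525i → escape time 7
(row=3, col=5): c = 0.1600 + 0.6525i → escape time 7
(row=4, col=0): c = -1.2900 + 0.4900i → escape time 4
(row=4, col=1): c = -1.0000 + 0.4900i → escape time 5
(row=4, col=2): c = -0.7100 + 0.4900i → escape time 7
(row=4, col=3): c = -0.4200 + 0.4900i → escape time 7
(row=4, col=4): c = -0.1300 + 0.4900i → escape time 7
(row=4, col=5): c = 0.1600 + 0.4900i → escape time 7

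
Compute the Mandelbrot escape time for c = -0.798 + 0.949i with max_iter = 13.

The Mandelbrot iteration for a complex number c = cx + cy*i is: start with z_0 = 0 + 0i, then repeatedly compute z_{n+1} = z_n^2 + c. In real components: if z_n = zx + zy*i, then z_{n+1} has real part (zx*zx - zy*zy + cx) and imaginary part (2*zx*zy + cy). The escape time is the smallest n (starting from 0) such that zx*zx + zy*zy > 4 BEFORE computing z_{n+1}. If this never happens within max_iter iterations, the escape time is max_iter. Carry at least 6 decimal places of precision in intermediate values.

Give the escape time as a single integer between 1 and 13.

Answer: 3

Derivation:
z_0 = 0 + 0i, c = -0.7980 + 0.9490i
Iter 1: z = -0.7980 + 0.9490i, |z|^2 = 1.5374
Iter 2: z = -1.0618 + -0.5656i, |z|^2 = 1.4473
Iter 3: z = 0.0095 + 2.1501i, |z|^2 = 4.6231
Escaped at iteration 3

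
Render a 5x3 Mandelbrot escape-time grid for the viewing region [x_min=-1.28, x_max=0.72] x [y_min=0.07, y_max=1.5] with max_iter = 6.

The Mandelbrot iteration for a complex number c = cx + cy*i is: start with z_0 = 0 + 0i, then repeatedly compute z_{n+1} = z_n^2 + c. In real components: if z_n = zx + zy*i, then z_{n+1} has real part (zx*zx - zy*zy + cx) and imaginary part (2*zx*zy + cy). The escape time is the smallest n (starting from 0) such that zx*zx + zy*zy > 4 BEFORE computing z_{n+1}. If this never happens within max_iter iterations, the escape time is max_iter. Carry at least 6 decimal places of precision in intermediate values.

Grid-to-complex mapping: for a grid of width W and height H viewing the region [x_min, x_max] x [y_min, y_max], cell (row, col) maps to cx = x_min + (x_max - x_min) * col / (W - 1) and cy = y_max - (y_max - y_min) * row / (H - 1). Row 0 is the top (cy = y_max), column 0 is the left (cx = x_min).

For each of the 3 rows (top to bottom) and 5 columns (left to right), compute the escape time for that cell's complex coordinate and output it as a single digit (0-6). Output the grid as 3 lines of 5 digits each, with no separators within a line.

(row=0, col=0): c = -1.2800 + 1.5000i → escape time 2
(row=0, col=1): c = -0.7800 + 1.5000i → escape time 2
(row=0, col=2): c = -0.2800 + 1.5000i → escape time 2
(row=0, col=3): c = 0.2200 + 1.5000i → escape time 2
(row=0, col=4): c = 0.7200 + 1.5000i → escape time 2
(row=1, col=0): c = -1.2800 + 0.7850i → escape time 3
(row=1, col=1): c = -0.7800 + 0.7850i → escape time 4
(row=1, col=2): c = -0.2800 + 0.7850i → escape time 6
(row=1, col=3): c = 0.2200 + 0.7850i → escape time 5
(row=1, col=4): c = 0.7200 + 0.7850i → escape time 2
(row=2, col=0): c = -1.2800 + 0.0700i → escape time 6
(row=2, col=1): c = -0.7800 + 0.0700i → escape time 6
(row=2, col=2): c = -0.2800 + 0.0700i → escape time 6
(row=2, col=3): c = 0.2200 + 0.0700i → escape time 6
(row=2, col=4): c = 0.7200 + 0.0700i → escape time 3

Answer: 22222
34652
66663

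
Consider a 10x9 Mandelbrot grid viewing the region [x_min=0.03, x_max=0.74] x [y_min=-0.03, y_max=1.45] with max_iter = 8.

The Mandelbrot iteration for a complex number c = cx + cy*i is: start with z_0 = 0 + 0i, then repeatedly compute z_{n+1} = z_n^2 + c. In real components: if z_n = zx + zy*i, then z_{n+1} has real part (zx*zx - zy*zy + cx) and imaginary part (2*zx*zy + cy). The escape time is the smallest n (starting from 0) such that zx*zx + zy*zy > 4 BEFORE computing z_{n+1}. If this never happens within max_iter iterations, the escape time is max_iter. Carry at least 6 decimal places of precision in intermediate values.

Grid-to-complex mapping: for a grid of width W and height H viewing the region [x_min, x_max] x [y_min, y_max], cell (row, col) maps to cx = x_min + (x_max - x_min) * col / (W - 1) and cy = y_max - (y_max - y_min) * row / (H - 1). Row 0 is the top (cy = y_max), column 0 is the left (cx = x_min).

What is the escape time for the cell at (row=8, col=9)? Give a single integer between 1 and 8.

Answer: 3

Derivation:
z_0 = 0 + 0i, c = 0.7400 + -0.0300i
Iter 1: z = 0.7400 + -0.0300i, |z|^2 = 0.5485
Iter 2: z = 1.2867 + -0.0744i, |z|^2 = 1.6611
Iter 3: z = 2.3901 + -0.2215i, |z|^2 = 5.7614
Escaped at iteration 3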